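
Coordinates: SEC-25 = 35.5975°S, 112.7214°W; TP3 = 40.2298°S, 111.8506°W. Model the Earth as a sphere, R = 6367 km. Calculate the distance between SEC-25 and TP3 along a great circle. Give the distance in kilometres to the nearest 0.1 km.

Δφ = -4.6323°,  Δλ = 0.8708°
a = sin²(Δφ/2) + cos φ₁ cos φ₂ sin²(Δλ/2) = 0.001669
c = 2·arcsin(√a) = 0.081732 rad = 4.6829°
d = R·c = 6367 × 0.081732 = 520.4 km

520.4 km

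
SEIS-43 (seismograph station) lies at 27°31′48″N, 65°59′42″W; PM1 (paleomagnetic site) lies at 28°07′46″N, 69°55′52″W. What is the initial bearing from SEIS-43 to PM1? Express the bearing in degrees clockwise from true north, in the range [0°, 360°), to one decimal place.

SEIS-43: φ = +27.53000°, λ = -65.99500°
PM1: φ = +28.12944°, λ = -69.93111°
Δλ = -3.9361°
y = sin Δλ · cos φ₂ = -0.060536
x = cos φ₁ sin φ₂ − sin φ₁ cos φ₂ cos Δλ = 0.011424
θ = atan2(y, x) = -79.3136° → 280.6864° (mod 360°)

280.7°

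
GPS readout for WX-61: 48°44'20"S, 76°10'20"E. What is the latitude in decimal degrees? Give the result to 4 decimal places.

48° + 44′/60 + 20″/3600 = 48 + 0.73333 + 0.00556 = 48.7389°

48.7389°S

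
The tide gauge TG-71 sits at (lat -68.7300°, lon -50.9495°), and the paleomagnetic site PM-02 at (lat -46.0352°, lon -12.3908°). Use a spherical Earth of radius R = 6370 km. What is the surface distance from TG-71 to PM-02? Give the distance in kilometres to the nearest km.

3314 km

Δφ = 22.6948°,  Δλ = 38.5587°
a = sin²(Δφ/2) + cos φ₁ cos φ₂ sin²(Δλ/2) = 0.066167
c = 2·arcsin(√a) = 0.520310 rad = 29.8116°
d = R·c = 6370 × 0.520310 = 3314.4 km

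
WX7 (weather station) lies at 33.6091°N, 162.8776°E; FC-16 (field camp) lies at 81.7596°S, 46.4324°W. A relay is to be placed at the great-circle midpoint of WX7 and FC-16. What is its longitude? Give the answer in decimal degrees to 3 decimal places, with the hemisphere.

168.538°E

Bx = cos φ₂ cos Δλ = -0.124979,  By = cos φ₂ sin Δλ = 0.070163
φₘ = atan2(sin φ₁ + sin φ₂, √((cos φ₁ + Bx)² + By²)) = -31.51475°
λₘ = λ₁ + atan2(By, cos φ₁ + Bx) = 168.53834°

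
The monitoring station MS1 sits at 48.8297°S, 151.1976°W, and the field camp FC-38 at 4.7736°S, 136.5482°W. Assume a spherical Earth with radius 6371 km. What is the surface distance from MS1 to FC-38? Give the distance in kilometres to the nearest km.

5091 km

Δφ = 44.0561°,  Δλ = 14.6494°
a = sin²(Δφ/2) + cos φ₁ cos φ₂ sin²(Δλ/2) = 0.151333
c = 2·arcsin(√a) = 0.799126 rad = 45.7866°
d = R·c = 6371 × 0.799126 = 5091.2 km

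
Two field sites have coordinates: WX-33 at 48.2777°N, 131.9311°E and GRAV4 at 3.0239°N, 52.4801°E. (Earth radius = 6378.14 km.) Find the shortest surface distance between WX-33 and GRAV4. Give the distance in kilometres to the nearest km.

8987 km

Δφ = -45.2538°,  Δλ = -79.4510°
a = sin²(Δφ/2) + cos φ₁ cos φ₂ sin²(Δλ/2) = 0.419478
c = 2·arcsin(√a) = 1.409047 rad = 80.7325°
d = R·c = 6378.14 × 1.409047 = 8987.1 km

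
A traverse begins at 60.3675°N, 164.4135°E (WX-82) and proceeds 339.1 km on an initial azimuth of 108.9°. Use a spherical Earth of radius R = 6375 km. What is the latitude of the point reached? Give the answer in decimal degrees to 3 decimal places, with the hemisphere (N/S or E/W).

59.257°N

δ = d/R = 339.1/6375 = 0.053192 rad
φ₂ = arcsin(sin φ₁ cos δ + cos φ₁ sin δ cos θ)
   = arcsin(0.86921·0.99859 + 0.49443·0.05317·-0.32392) = 59.25715°
λ₂ = λ₁ + atan2(sin θ sin δ cos φ₁, cos δ − sin φ₁ sin φ₂) = 170.06053°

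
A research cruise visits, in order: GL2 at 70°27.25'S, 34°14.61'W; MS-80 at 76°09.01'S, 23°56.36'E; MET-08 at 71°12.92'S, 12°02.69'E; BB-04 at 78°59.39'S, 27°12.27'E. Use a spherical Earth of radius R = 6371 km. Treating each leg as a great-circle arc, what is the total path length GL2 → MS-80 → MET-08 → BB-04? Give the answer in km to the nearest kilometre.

GL2: φ = -70.45417°, λ = -34.24350°
MS-80: φ = -76.15017°, λ = +23.93933°
MET-08: φ = -71.21533°, λ = +12.04483°
BB-04: φ = -78.98983°, λ = +27.20450°
GL2→MS-80: c = 0.293634 rad, d = 1870.74 km
MS-80→MET-08: c = 0.103602 rad, d = 660.05 km
MET-08→BB-04: c = 0.150688 rad, d = 960.03 km
Total = 1870.74 + 660.05 + 960.03 = 3490.82 km

3491 km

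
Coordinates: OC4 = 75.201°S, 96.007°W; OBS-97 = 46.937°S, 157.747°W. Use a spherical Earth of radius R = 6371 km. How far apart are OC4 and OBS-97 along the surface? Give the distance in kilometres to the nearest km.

Δφ = 28.2640°,  Δλ = -61.7400°
a = sin²(Δφ/2) + cos φ₁ cos φ₂ sin²(Δλ/2) = 0.105528
c = 2·arcsin(√a) = 0.661706 rad = 37.9130°
d = R·c = 6371 × 0.661706 = 4215.7 km

4216 km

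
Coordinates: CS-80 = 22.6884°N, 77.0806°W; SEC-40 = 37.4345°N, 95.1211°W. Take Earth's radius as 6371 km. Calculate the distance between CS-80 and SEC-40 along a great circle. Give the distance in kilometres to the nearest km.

2380 km

Δφ = 14.7461°,  Δλ = -18.0405°
a = sin²(Δφ/2) + cos φ₁ cos φ₂ sin²(Δλ/2) = 0.034477
c = 2·arcsin(√a) = 0.373525 rad = 21.4014°
d = R·c = 6371 × 0.373525 = 2379.7 km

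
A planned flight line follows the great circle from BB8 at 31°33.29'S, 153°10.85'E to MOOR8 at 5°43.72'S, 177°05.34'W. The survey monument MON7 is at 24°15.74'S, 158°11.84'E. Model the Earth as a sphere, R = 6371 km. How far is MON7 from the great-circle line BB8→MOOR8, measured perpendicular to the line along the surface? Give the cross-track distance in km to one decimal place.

336.5 km

BB8: φ = -31.55483°, λ = +153.18083°
MOOR8: φ = -5.72867°, λ = -177.08900°
MON7: φ = -24.26233°, λ = +158.19733°
δ₁₃ = central angle BB8→MON7 = 0.148897 rad  (haversine)
θ₁₃ = bearing BB8→MON7 = 32.506°,  θ₁₂ = bearing BB8→MOOR8 = 53.352°
dₓₜ = R·arcsin(sin δ₁₃ · sin(θ₁₃ − θ₁₂)) = 6371·arcsin(0.14835·sin(-20.846°)) = -336.491 km
|dₓₜ| = 336.491 km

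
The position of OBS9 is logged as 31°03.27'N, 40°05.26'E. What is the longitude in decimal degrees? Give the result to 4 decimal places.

40.0877°E

40° + 5.26′/60 = 40 + 0.08767 = 40.0877°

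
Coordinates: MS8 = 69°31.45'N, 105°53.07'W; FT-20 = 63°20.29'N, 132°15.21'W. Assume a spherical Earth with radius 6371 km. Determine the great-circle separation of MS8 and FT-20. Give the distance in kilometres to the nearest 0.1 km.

MS8: φ = +69.52417°, λ = -105.88450°
FT-20: φ = +63.33817°, λ = -132.25350°
Δφ = -6.1860°,  Δλ = -26.3690°
a = sin²(Δφ/2) + cos φ₁ cos φ₂ sin²(Δλ/2) = 0.011077
c = 2·arcsin(√a) = 0.210890 rad = 12.0831°
d = R·c = 6371 × 0.210890 = 1343.6 km

1343.6 km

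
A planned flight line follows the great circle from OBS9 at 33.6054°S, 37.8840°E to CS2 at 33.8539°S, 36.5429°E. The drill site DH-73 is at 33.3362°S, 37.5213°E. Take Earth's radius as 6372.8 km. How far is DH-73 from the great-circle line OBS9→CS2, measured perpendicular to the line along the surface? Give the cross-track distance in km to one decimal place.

δ₁₃ = central angle OBS9→DH-73 = 0.007068 rad  (haversine)
θ₁₃ = bearing OBS9→DH-73 = 311.561°,  θ₁₂ = bearing OBS9→CS2 = 257.068°
dₓₜ = R·arcsin(sin δ₁₃ · sin(θ₁₃ − θ₁₂)) = 6372.8·arcsin(0.00707·sin(54.494°)) = 36.668 km
|dₓₜ| = 36.668 km

36.7 km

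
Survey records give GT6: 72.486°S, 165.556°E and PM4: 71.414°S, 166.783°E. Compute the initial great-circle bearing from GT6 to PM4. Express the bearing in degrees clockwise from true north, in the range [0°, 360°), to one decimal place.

Δλ = 1.2270°
y = sin Δλ · cos φ₂ = 0.006825
x = cos φ₁ sin φ₂ − sin φ₁ cos φ₂ cos Δλ = 0.018639
θ = atan2(y, x) = 20.1112° → 20.1112° (mod 360°)

20.1°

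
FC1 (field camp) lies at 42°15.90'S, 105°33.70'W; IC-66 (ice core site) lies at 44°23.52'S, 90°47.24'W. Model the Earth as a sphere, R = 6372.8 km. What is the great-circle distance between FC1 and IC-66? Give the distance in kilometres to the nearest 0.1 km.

1216.8 km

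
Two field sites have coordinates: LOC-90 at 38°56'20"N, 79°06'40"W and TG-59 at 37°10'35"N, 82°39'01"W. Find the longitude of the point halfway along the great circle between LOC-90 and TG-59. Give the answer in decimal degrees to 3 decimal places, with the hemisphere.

80.902°W

LOC-90: φ = +38.93889°, λ = -79.11111°
TG-59: φ = +37.17639°, λ = -82.65028°
Bx = cos φ₂ cos Δλ = 0.795259,  By = cos φ₂ sin Δλ = -0.049186
φₘ = atan2(sin φ₁ + sin φ₂, √((cos φ₁ + Bx)² + By²)) = 38.07090°
λₘ = λ₁ + atan2(By, cos φ₁ + Bx) = -80.90201°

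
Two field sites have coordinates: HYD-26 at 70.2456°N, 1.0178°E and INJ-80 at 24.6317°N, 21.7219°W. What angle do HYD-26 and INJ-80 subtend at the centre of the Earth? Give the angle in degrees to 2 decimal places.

47.50°

Δφ = -45.6139°,  Δλ = -22.7397°
a = sin²(Δφ/2) + cos φ₁ cos φ₂ sin²(Δλ/2) = 0.162196
c = 2·arcsin(√a) = 0.829006 rad = 47.4986°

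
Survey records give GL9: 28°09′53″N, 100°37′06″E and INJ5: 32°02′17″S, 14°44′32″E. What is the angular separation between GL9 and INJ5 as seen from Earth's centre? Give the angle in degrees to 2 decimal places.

GL9: φ = +28.16472°, λ = +100.61833°
INJ5: φ = -32.03806°, λ = +14.74222°
Δφ = -60.2028°,  Δλ = -85.8761°
a = sin²(Δφ/2) + cos φ₁ cos φ₂ sin²(Δλ/2) = 0.598325
c = 2·arcsin(√a) = 1.768736 rad = 101.3411°

101.34°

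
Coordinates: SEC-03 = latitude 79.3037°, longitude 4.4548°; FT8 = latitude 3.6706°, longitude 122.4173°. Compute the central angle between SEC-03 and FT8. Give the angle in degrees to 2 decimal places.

91.37°

Δφ = -75.6331°,  Δλ = 117.9625°
a = sin²(Δφ/2) + cos φ₁ cos φ₂ sin²(Δλ/2) = 0.511971
c = 2·arcsin(√a) = 1.594740 rad = 91.3719°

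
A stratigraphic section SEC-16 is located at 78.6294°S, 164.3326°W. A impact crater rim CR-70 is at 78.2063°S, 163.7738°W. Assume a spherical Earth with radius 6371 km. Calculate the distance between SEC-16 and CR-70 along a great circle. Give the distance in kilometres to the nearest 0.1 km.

Δφ = 0.4231°,  Δλ = 0.5588°
a = sin²(Δφ/2) + cos φ₁ cos φ₂ sin²(Δλ/2) = 0.000015
c = 2·arcsin(√a) = 0.007640 rad = 0.4377°
d = R·c = 6371 × 0.007640 = 48.7 km

48.7 km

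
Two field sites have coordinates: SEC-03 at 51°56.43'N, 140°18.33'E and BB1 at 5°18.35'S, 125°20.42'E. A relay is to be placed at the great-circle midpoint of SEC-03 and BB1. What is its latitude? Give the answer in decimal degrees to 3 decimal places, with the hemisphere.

SEC-03: φ = +51.94050°, λ = +140.30550°
BB1: φ = -5.30583°, λ = +125.34033°
Bx = cos φ₂ cos Δλ = 0.961944,  By = cos φ₂ sin Δλ = -0.257125
φₘ = atan2(sin φ₁ + sin φ₂, √((cos φ₁ + Bx)² + By²)) = 23.48597°
λₘ = λ₁ + atan2(By, cos φ₁ + Bx) = 131.05328°

23.486°N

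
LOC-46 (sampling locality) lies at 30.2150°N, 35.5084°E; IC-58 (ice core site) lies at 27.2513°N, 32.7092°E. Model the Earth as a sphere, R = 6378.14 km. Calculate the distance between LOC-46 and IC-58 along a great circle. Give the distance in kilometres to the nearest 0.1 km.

Δφ = -2.9637°,  Δλ = -2.7992°
a = sin²(Δφ/2) + cos φ₁ cos φ₂ sin²(Δλ/2) = 0.001127
c = 2·arcsin(√a) = 0.067156 rad = 3.8478°
d = R·c = 6378.14 × 0.067156 = 428.3 km

428.3 km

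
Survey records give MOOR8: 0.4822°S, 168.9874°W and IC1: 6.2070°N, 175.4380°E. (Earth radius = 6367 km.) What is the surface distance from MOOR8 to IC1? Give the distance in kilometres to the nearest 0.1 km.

1880.7 km

Δφ = 6.6892°,  Δλ = -15.5746°
a = sin²(Δφ/2) + cos φ₁ cos φ₂ sin²(Δλ/2) = 0.021655
c = 2·arcsin(√a) = 0.295383 rad = 16.9242°
d = R·c = 6367 × 0.295383 = 1880.7 km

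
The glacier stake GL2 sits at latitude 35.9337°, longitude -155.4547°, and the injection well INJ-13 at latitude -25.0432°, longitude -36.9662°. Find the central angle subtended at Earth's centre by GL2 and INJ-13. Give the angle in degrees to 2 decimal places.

126.75°

Δφ = -60.9769°,  Δλ = 118.4885°
a = sin²(Δφ/2) + cos φ₁ cos φ₂ sin²(Δλ/2) = 0.799158
c = 2·arcsin(√a) = 2.212195 rad = 126.7494°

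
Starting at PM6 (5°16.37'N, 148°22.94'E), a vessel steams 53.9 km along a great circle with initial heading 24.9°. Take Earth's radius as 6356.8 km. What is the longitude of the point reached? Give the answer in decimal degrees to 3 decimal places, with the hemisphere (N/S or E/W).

148.588°E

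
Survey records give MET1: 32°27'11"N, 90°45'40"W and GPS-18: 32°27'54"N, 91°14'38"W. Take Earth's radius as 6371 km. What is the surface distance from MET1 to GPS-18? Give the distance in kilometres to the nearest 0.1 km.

MET1: φ = +32.45306°, λ = -90.76111°
GPS-18: φ = +32.46500°, λ = -91.24389°
Δφ = 0.0119°,  Δλ = -0.4828°
a = sin²(Δφ/2) + cos φ₁ cos φ₂ sin²(Δλ/2) = 0.000013
c = 2·arcsin(√a) = 0.007113 rad = 0.4075°
d = R·c = 6371 × 0.007113 = 45.3 km

45.3 km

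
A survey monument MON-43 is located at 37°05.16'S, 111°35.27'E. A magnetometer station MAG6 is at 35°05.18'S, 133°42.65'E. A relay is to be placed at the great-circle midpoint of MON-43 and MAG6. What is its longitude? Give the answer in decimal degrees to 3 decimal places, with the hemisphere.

MON-43: φ = -37.08600°, λ = +111.58783°
MAG6: φ = -35.08633°, λ = +133.71083°
Bx = cos φ₂ cos Δλ = 0.758043,  By = cos φ₂ sin Δλ = 0.308164
φₘ = atan2(sin φ₁ + sin φ₂, √((cos φ₁ + Bx)² + By²)) = -36.59896°
λₘ = λ₁ + atan2(By, cos φ₁ + Bx) = 122.79181°

122.792°E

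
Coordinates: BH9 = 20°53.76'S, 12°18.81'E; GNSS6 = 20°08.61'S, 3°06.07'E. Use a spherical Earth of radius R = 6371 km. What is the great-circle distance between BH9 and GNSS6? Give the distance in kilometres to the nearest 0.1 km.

962.9 km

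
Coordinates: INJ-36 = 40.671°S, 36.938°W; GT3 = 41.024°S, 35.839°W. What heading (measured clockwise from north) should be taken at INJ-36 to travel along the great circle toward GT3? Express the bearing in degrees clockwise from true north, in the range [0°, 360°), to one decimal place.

Δλ = 1.0990°
y = sin Δλ · cos φ₂ = 0.014470
x = cos φ₁ sin φ₂ − sin φ₁ cos φ₂ cos Δλ = -0.006251
θ = atan2(y, x) = 113.3655° → 113.3655° (mod 360°)

113.4°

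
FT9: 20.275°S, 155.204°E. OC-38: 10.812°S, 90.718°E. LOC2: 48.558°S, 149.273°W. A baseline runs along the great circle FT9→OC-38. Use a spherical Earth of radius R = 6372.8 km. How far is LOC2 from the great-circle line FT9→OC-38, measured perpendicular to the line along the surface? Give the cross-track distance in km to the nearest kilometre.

4030 km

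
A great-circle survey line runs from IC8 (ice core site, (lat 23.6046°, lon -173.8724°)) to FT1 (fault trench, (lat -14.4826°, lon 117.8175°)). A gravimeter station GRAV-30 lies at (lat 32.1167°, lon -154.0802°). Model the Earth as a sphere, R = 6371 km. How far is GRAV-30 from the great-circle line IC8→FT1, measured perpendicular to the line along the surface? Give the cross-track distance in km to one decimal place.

290.5 km

δ₁₃ = central angle IC8→GRAV-30 = 0.338849 rad  (haversine)
θ₁₃ = bearing IC8→GRAV-30 = 59.631°,  θ₁₂ = bearing IC8→FT1 = 247.511°
dₓₜ = R·arcsin(sin δ₁₃ · sin(θ₁₃ − θ₁₂)) = 6371·arcsin(0.33240·sin(-187.881°)) = 290.459 km
|dₓₜ| = 290.459 km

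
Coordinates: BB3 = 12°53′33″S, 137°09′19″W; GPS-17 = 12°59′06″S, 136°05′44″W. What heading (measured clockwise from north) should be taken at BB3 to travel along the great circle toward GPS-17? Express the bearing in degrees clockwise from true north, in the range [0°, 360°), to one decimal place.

95.2°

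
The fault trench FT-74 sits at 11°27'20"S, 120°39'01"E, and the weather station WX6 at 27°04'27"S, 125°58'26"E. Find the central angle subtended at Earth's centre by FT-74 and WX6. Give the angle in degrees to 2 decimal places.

16.40°

FT-74: φ = -11.45556°, λ = +120.65028°
WX6: φ = -27.07417°, λ = +125.97389°
Δφ = -15.6186°,  Δλ = 5.3236°
a = sin²(Δφ/2) + cos φ₁ cos φ₂ sin²(Δλ/2) = 0.020345
c = 2·arcsin(√a) = 0.286245 rad = 16.4006°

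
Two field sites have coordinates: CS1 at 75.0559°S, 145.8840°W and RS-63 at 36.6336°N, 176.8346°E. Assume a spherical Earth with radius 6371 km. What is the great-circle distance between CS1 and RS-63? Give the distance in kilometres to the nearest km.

Δφ = 111.6895°,  Δλ = -37.2814°
a = sin²(Δφ/2) + cos φ₁ cos φ₂ sin²(Δλ/2) = 0.705930
c = 2·arcsin(√a) = 1.995291 rad = 114.3217°
d = R·c = 6371 × 1.995291 = 12712.0 km

12712 km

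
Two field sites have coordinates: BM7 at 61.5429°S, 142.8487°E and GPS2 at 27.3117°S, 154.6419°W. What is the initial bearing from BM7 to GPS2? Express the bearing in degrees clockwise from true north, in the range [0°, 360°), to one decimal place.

79.8°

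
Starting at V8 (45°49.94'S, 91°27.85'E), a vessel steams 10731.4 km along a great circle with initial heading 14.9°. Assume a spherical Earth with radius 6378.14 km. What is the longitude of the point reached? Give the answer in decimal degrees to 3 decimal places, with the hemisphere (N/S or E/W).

114.154°E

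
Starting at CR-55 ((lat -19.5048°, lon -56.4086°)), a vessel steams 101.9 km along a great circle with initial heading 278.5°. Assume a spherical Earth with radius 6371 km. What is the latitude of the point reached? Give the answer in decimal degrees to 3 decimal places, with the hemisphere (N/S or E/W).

δ = d/R = 101.9/6371 = 0.015994 rad
φ₂ = arcsin(sin φ₁ cos δ + cos φ₁ sin δ cos θ)
   = arcsin(-0.33389·0.99987 + 0.94261·0.01599·0.14781) = -19.36681°
λ₂ = λ₁ + atan2(sin θ sin δ cos φ₁, cos δ − sin φ₁ sin φ₂) = -57.36931°

19.367°S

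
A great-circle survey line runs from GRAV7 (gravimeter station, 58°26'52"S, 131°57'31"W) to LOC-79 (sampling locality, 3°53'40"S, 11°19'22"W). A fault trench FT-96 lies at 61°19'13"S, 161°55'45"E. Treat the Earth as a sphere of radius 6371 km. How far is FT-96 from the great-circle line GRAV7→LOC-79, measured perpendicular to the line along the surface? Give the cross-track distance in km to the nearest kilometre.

GRAV7: φ = -58.44778°, λ = -131.95861°
LOC-79: φ = -3.89444°, λ = -11.32278°
FT-96: φ = -61.32028°, λ = +161.92917°
δ₁₃ = central angle GRAV7→FT-96 = 0.556120 rad  (haversine)
θ₁₃ = bearing GRAV7→FT-96 = 236.226°,  θ₁₂ = bearing GRAV7→LOC-79 = 118.638°
dₓₜ = R·arcsin(sin δ₁₃ · sin(θ₁₃ − θ₁₂)) = 6371·arcsin(0.52789·sin(117.587°)) = 3101.958 km
|dₓₜ| = 3101.958 km

3102 km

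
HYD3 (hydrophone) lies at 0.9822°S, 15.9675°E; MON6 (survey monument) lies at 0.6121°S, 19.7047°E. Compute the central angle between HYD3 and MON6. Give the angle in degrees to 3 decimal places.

3.755°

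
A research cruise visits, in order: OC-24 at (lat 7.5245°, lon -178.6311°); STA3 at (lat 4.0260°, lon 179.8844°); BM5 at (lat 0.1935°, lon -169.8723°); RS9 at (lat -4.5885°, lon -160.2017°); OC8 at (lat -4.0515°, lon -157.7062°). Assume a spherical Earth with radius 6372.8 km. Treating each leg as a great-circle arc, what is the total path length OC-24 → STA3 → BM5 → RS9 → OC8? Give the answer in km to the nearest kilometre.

3120 km

OC-24→STA3: c = 0.066277 rad, d = 422.37 km
STA3→BM5: c = 0.190738 rad, d = 1215.53 km
BM5→RS9: c = 0.188136 rad, d = 1198.95 km
RS9→OC8: c = 0.044431 rad, d = 283.15 km
Total = 422.37 + 1215.53 + 1198.95 + 283.15 = 3120.01 km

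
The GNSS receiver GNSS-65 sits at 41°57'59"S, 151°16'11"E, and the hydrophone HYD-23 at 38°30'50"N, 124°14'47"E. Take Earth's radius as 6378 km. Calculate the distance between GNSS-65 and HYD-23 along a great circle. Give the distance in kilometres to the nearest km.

GNSS-65: φ = -41.96639°, λ = +151.26972°
HYD-23: φ = +38.51389°, λ = +124.24639°
Δφ = 80.4803°,  Δλ = -27.0233°
a = sin²(Δφ/2) + cos φ₁ cos φ₂ sin²(Δλ/2) = 0.449066
c = 2·arcsin(√a) = 1.468751 rad = 84.1532°
d = R·c = 6378 × 1.468751 = 9367.7 km

9368 km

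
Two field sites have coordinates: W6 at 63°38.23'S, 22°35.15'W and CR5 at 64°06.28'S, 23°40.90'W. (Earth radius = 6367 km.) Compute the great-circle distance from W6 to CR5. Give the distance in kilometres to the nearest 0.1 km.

74.7 km

W6: φ = -63.63717°, λ = -22.58583°
CR5: φ = -64.10467°, λ = -23.68167°
Δφ = -0.4675°,  Δλ = -1.0958°
a = sin²(Δφ/2) + cos φ₁ cos φ₂ sin²(Δλ/2) = 0.000034
c = 2·arcsin(√a) = 0.011727 rad = 0.6719°
d = R·c = 6367 × 0.011727 = 74.7 km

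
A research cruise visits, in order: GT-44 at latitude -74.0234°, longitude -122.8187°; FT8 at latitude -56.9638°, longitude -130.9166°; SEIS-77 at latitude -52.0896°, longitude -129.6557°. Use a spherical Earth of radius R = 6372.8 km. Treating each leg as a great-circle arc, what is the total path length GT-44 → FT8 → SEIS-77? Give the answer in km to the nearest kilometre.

2478 km

GT-44→FT8: c = 0.302805 rad, d = 1929.71 km
FT8→SEIS-77: c = 0.086020 rad, d = 548.19 km
Total = 1929.71 + 548.19 = 2477.90 km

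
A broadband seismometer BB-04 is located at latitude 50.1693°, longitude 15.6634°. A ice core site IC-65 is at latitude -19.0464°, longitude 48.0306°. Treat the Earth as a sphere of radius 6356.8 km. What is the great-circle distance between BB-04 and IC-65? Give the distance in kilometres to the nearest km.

8308 km

Δφ = -69.2157°,  Δλ = 32.3672°
a = sin²(Δφ/2) + cos φ₁ cos φ₂ sin²(Δλ/2) = 0.369608
c = 2·arcsin(√a) = 1.306962 rad = 74.8834°
d = R·c = 6356.8 × 1.306962 = 8308.1 km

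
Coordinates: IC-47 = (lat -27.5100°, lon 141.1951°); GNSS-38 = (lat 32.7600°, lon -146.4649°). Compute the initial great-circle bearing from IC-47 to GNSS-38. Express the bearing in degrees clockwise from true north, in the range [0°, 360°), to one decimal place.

53.3°

Δλ = 72.3400°
y = sin Δλ · cos φ₂ = 0.801314
x = cos φ₁ sin φ₂ − sin φ₁ cos φ₂ cos Δλ = 0.597776
θ = atan2(y, x) = 53.2773° → 53.2773° (mod 360°)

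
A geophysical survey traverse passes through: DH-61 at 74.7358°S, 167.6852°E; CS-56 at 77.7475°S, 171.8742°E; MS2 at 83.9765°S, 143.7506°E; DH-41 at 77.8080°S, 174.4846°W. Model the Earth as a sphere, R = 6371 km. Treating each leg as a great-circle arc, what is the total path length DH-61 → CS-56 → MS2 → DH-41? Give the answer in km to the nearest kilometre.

DH-61→CS-56: c = 0.055332 rad, d = 352.52 km
CS-56→MS2: c = 0.130731 rad, d = 832.89 km
MS2→DH-41: c = 0.151282 rad, d = 963.82 km
Total = 352.52 + 832.89 + 963.82 = 2149.23 km

2149 km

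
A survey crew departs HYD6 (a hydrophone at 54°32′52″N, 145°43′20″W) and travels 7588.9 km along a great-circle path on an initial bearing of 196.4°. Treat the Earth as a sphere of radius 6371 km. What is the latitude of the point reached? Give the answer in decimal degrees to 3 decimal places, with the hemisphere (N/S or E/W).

12.412°S

HYD6: φ = +54.54778°, λ = -145.72222°
δ = d/R = 7588.9/6371 = 1.191163 rad
φ₂ = arcsin(sin φ₁ cos δ + cos φ₁ sin δ cos θ)
   = arcsin(0.81460·0.37058 + 0.58002·0.92880·-0.95931) = -12.41164°
λ₂ = λ₁ + atan2(sin θ sin δ cos φ₁, cos δ − sin φ₁ sin φ₂) = -161.29811°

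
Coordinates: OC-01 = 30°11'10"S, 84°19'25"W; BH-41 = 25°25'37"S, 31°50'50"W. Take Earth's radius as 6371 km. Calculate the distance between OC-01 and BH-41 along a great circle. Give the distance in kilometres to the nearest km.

OC-01: φ = -30.18611°, λ = -84.32361°
BH-41: φ = -25.42694°, λ = -31.84722°
Δφ = 4.7592°,  Δλ = 52.4764°
a = sin²(Δφ/2) + cos φ₁ cos φ₂ sin²(Δλ/2) = 0.154310
c = 2·arcsin(√a) = 0.807398 rad = 46.2605°
d = R·c = 6371 × 0.807398 = 5143.9 km

5144 km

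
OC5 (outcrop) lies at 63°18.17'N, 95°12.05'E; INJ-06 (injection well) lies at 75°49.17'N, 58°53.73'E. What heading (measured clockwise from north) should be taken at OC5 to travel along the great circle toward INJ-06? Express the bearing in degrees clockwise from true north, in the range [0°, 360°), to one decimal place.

330.8°

OC5: φ = +63.30283°, λ = +95.20083°
INJ-06: φ = +75.81950°, λ = +58.89550°
Δλ = -36.3053°
y = sin Δλ · cos φ₂ = -0.145048
x = cos φ₁ sin φ₂ − sin φ₁ cos φ₂ cos Δλ = 0.259210
θ = atan2(y, x) = -29.2304° → 330.7696° (mod 360°)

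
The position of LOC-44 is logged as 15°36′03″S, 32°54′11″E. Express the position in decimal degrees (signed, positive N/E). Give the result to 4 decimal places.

lat: 15.6008° S → -15.6008°
lon: 32.9031° E → +32.9031°

-15.6008°, +32.9031°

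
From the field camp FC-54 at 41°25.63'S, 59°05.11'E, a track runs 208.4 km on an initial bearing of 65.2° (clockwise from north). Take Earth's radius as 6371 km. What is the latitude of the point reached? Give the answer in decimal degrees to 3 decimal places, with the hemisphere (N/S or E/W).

40.619°S

FC-54: φ = -41.42717°, λ = +59.08517°
δ = d/R = 208.4/6371 = 0.032711 rad
φ₂ = arcsin(sin φ₁ cos δ + cos φ₁ sin δ cos θ)
   = arcsin(-0.66167·0.99947 + 0.74980·0.03270·0.41945) = -40.61913°
λ₂ = λ₁ + atan2(sin θ sin δ cos φ₁, cos δ − sin φ₁ sin φ₂) = 61.32674°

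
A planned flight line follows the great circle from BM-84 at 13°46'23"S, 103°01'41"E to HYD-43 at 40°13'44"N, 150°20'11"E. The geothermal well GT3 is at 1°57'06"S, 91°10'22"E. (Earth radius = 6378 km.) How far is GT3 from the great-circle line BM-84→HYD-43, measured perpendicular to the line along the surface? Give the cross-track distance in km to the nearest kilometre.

1837 km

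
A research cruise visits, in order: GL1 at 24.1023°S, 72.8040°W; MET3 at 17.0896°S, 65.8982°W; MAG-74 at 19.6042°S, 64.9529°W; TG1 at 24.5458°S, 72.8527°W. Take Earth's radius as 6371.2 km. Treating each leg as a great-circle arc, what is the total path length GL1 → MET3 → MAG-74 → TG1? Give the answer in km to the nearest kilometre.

GL1→MET3: c = 0.166389 rad, d = 1060.10 km
MET3→MAG-74: c = 0.046598 rad, d = 296.88 km
MAG-74→TG1: c = 0.154094 rad, d = 981.76 km
Total = 1060.10 + 296.88 + 981.76 = 2338.75 km

2339 km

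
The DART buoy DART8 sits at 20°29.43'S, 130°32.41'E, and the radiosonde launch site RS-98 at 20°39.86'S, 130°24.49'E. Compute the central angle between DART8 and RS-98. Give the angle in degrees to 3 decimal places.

0.213°

DART8: φ = -20.49050°, λ = +130.54017°
RS-98: φ = -20.66433°, λ = +130.40817°
Δφ = -0.1738°,  Δλ = -0.1320°
a = sin²(Δφ/2) + cos φ₁ cos φ₂ sin²(Δλ/2) = 0.000003
c = 2·arcsin(√a) = 0.003722 rad = 0.2133°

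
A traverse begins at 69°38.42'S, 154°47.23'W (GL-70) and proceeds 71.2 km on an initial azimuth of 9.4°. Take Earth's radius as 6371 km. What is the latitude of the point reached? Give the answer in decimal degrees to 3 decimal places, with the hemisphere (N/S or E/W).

69.008°S

GL-70: φ = -69.64033°, λ = -154.78717°
δ = d/R = 71.2/6371 = 0.011176 rad
φ₂ = arcsin(sin φ₁ cos δ + cos φ₁ sin δ cos θ)
   = arcsin(-0.93753·0.99994 + 0.34791·0.01118·0.98657) = -69.00836°
λ₂ = λ₁ + atan2(sin θ sin δ cos φ₁, cos δ − sin φ₁ sin φ₂) = -154.49524°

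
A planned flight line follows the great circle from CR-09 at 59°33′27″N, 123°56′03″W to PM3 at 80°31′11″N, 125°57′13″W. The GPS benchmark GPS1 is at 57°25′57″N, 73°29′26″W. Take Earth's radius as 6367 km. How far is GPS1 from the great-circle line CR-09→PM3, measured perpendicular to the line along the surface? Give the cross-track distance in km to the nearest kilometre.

CR-09: φ = +59.55750°, λ = -123.93417°
PM3: φ = +80.51972°, λ = -125.95361°
GPS1: φ = +57.43250°, λ = -73.49056°
δ₁₃ = central angle CR-09→GPS1 = 0.450421 rad  (haversine)
θ₁₃ = bearing CR-09→GPS1 = 72.424°,  θ₁₂ = bearing CR-09→PM3 = 359.071°
dₓₜ = R·arcsin(sin δ₁₃ · sin(θ₁₃ − θ₁₂)) = 6367·arcsin(0.43534·sin(-286.646°)) = 2739.417 km
|dₓₜ| = 2739.417 km

2739 km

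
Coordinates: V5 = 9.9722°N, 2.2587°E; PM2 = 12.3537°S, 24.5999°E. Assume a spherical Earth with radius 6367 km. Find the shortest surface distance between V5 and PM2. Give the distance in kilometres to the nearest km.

Δφ = -22.3259°,  Δλ = 22.3412°
a = sin²(Δφ/2) + cos φ₁ cos φ₂ sin²(Δλ/2) = 0.073590
c = 2·arcsin(√a) = 0.549433 rad = 31.4802°
d = R·c = 6367 × 0.549433 = 3498.2 km

3498 km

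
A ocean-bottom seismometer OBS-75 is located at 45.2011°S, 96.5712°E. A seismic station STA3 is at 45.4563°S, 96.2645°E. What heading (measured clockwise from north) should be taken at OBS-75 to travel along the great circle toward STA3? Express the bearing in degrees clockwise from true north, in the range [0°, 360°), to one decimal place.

Δλ = -0.3067°
y = sin Δλ · cos φ₂ = -0.003755
x = cos φ₁ sin φ₂ − sin φ₁ cos φ₂ cos Δλ = -0.004461
θ = atan2(y, x) = -139.9140° → 220.0860° (mod 360°)

220.1°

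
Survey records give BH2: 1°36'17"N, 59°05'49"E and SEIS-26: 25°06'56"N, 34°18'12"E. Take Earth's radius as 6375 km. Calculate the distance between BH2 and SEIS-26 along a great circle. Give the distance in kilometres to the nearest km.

3731 km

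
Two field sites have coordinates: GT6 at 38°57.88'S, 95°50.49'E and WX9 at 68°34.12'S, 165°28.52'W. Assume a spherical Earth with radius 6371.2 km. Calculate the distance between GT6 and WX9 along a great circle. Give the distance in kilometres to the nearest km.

6355 km

GT6: φ = -38.96467°, λ = +95.84150°
WX9: φ = -68.56867°, λ = -165.47533°
Δφ = -29.6040°,  Δλ = 98.6832°
a = sin²(Δφ/2) + cos φ₁ cos φ₂ sin²(Δλ/2) = 0.228765
c = 2·arcsin(√a) = 0.997422 rad = 57.1481°
d = R·c = 6371.2 × 0.997422 = 6354.8 km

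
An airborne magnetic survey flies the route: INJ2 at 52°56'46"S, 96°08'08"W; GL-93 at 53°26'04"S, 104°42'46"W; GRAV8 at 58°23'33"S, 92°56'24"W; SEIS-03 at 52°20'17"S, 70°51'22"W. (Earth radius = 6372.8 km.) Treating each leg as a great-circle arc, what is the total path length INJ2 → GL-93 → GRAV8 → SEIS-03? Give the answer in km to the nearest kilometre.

INJ2: φ = -52.94611°, λ = -96.13556°
GL-93: φ = -53.43444°, λ = -104.71278°
GRAV8: φ = -58.39250°, λ = -92.94000°
SEIS-03: φ = -52.33806°, λ = -70.85611°
INJ2→GL-93: c = 0.090043 rad, d = 573.83 km
GL-93→GRAV8: c = 0.143718 rad, d = 915.88 km
GRAV8→SEIS-03: c = 0.241716 rad, d = 1540.41 km
Total = 573.83 + 915.88 + 1540.41 = 3030.12 km

3030 km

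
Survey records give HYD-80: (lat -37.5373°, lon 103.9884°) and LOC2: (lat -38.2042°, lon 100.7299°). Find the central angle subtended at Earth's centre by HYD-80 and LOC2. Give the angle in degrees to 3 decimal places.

Δφ = -0.6669°,  Δλ = -3.2585°
a = sin²(Δφ/2) + cos φ₁ cos φ₂ sin²(Δλ/2) = 0.000538
c = 2·arcsin(√a) = 0.046376 rad = 2.6571°

2.657°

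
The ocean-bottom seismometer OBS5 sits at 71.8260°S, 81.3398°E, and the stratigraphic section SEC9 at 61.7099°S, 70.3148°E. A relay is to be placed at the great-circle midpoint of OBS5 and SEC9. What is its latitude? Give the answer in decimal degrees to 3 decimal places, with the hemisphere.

66.860°S

Bx = cos φ₂ cos Δλ = 0.465189,  By = cos φ₂ sin Δλ = -0.090634
φₘ = atan2(sin φ₁ + sin φ₂, √((cos φ₁ + Bx)² + By²)) = -66.85997°
λₘ = λ₁ + atan2(By, cos φ₁ + Bx) = 74.68731°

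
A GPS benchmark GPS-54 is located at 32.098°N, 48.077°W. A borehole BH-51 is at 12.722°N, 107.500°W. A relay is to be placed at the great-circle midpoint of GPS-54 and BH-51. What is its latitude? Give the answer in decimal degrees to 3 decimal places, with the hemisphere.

Bx = cos φ₂ cos Δλ = 0.496207,  By = cos φ₂ sin Δλ = -0.839810
φₘ = atan2(sin φ₁ + sin φ₂, √((cos φ₁ + Bx)² + By²)) = 25.38023°
λₘ = λ₁ + atan2(By, cos φ₁ + Bx) = -80.08906°

25.380°N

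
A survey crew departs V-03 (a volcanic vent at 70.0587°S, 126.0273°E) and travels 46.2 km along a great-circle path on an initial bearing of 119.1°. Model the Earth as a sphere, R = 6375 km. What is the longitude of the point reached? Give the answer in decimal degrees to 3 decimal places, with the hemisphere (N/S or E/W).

δ = d/R = 46.2/6375 = 0.007247 rad
φ₂ = arcsin(sin φ₁ cos δ + cos φ₁ sin δ cos θ)
   = arcsin(-0.94004·0.99997 + 0.34106·0.00725·-0.48634) = -70.25744°
λ₂ = λ₁ + atan2(sin θ sin δ cos φ₁, cos δ − sin φ₁ sin φ₂) = 127.10142°

127.101°E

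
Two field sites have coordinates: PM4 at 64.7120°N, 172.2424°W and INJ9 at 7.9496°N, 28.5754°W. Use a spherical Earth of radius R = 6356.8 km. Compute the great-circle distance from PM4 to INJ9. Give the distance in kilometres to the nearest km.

11368 km

Δφ = -56.7624°,  Δλ = 143.6670°
a = sin²(Δφ/2) + cos φ₁ cos φ₂ sin²(Δλ/2) = 0.607883
c = 2·arcsin(√a) = 1.788272 rad = 102.4605°
d = R·c = 6356.8 × 1.788272 = 11367.7 km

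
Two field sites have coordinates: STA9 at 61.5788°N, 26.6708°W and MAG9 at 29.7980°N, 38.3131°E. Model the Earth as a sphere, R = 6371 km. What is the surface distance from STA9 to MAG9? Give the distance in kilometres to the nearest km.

Δφ = -31.7808°,  Δλ = 64.9839°
a = sin²(Δφ/2) + cos φ₁ cos φ₂ sin²(Δλ/2) = 0.194148
c = 2·arcsin(√a) = 0.912584 rad = 52.2872°
d = R·c = 6371 × 0.912584 = 5814.1 km

5814 km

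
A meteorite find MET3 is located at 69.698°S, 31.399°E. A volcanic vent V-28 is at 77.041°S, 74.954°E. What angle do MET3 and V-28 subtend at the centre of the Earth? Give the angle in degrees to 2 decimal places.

Δφ = -7.3430°,  Δλ = 43.5550°
a = sin²(Δφ/2) + cos φ₁ cos φ₂ sin²(Δλ/2) = 0.014810
c = 2·arcsin(√a) = 0.244002 rad = 13.9803°

13.98°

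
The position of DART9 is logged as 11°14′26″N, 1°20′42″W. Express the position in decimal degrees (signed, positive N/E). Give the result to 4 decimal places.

lat: 11.2406° N → +11.2406°
lon: 1.3450° W → -1.3450°

+11.2406°, -1.3450°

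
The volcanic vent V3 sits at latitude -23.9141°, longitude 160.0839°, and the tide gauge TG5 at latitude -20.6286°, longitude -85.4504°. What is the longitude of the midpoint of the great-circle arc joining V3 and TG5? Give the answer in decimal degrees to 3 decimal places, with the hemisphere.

Bx = cos φ₂ cos Δλ = -0.387595,  By = cos φ₂ sin Δλ = 0.851850
φₘ = atan2(sin φ₁ + sin φ₂, √((cos φ₁ + Bx)² + By²)) = -37.11020°
λₘ = λ₁ + atan2(By, cos φ₁ + Bx) = -141.63781°

141.638°W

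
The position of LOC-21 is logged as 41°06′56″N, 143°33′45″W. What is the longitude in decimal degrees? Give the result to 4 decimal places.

143° + 33′/60 + 45″/3600 = 143 + 0.55000 + 0.01250 = 143.5625°

143.5625°W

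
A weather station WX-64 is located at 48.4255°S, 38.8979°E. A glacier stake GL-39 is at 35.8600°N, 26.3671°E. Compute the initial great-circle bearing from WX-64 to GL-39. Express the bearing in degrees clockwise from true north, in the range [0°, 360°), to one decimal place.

Δλ = -12.5308°
y = sin Δλ · cos φ₂ = -0.175839
x = cos φ₁ sin φ₂ − sin φ₁ cos φ₂ cos Δλ = 0.980588
θ = atan2(y, x) = -10.1662° → 349.8338° (mod 360°)

349.8°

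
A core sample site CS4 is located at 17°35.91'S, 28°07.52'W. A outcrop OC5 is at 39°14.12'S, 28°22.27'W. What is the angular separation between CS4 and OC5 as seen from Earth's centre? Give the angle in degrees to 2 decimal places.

CS4: φ = -17.59850°, λ = -28.12533°
OC5: φ = -39.23533°, λ = -28.37117°
Δφ = -21.6368°,  Δλ = -0.2458°
a = sin²(Δφ/2) + cos φ₁ cos φ₂ sin²(Δλ/2) = 0.035234
c = 2·arcsin(√a) = 0.377652 rad = 21.6379°

21.64°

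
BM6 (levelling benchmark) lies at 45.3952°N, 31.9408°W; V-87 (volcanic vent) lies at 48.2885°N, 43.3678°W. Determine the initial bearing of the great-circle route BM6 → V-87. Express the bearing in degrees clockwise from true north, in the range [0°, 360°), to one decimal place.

Δλ = -11.4270°
y = sin Δλ · cos φ₂ = -0.131825
x = cos φ₁ sin φ₂ − sin φ₁ cos φ₂ cos Δλ = 0.059866
θ = atan2(y, x) = -65.5754° → 294.4246° (mod 360°)

294.4°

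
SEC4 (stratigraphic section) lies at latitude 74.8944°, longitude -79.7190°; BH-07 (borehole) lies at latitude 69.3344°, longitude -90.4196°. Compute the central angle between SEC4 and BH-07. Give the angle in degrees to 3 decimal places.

Δφ = -5.5600°,  Δλ = -10.7006°
a = sin²(Δφ/2) + cos φ₁ cos φ₂ sin²(Δλ/2) = 0.003152
c = 2·arcsin(√a) = 0.112344 rad = 6.4368°

6.437°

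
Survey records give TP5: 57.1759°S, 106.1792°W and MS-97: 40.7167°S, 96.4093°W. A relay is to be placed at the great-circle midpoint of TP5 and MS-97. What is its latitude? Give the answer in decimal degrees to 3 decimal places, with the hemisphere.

Bx = cos φ₂ cos Δλ = 0.746952,  By = cos φ₂ sin Δλ = 0.128617
φₘ = atan2(sin φ₁ + sin φ₂, √((cos φ₁ + Bx)² + By²)) = -49.04668°
λₘ = λ₁ + atan2(By, cos φ₁ + Bx) = -100.48113°

49.047°S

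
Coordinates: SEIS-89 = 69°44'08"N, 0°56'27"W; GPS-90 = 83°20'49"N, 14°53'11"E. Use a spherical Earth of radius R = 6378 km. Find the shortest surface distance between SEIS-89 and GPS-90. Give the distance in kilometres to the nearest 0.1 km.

1555.9 km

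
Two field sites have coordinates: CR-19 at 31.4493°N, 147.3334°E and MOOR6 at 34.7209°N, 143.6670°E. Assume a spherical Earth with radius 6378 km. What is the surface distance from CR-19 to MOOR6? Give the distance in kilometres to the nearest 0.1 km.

499.5 km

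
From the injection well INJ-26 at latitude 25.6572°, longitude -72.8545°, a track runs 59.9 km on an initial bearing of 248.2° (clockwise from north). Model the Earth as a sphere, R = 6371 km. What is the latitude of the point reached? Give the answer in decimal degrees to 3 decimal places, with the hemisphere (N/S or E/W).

25.456°N

δ = d/R = 59.9/6371 = 0.009402 rad
φ₂ = arcsin(sin φ₁ cos δ + cos φ₁ sin δ cos θ)
   = arcsin(0.43299·0.99996 + 0.90140·0.00940·-0.37137) = 25.45610°
λ₂ = λ₁ + atan2(sin θ sin δ cos φ₁, cos δ − sin φ₁ sin φ₂) = -73.40845°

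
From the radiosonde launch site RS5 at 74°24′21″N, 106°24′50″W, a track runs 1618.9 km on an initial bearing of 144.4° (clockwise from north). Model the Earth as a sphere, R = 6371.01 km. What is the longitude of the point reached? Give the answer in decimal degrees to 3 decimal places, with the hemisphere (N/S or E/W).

88.661°W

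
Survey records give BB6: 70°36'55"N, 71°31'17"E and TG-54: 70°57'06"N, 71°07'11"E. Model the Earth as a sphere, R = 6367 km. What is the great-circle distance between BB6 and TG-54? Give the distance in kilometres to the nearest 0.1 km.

BB6: φ = +70.61528°, λ = +71.52139°
TG-54: φ = +70.95167°, λ = +71.11972°
Δφ = 0.3364°,  Δλ = -0.4017°
a = sin²(Δφ/2) + cos φ₁ cos φ₂ sin²(Δλ/2) = 0.000010
c = 2·arcsin(√a) = 0.006308 rad = 0.3614°
d = R·c = 6367 × 0.006308 = 40.2 km

40.2 km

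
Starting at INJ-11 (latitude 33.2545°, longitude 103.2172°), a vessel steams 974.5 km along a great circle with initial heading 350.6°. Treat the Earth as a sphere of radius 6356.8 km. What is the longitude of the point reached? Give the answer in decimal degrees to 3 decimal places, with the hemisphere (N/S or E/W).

δ = d/R = 974.5/6356.8 = 0.153300 rad
φ₂ = arcsin(sin φ₁ cos δ + cos φ₁ sin δ cos θ)
   = arcsin(0.54836·0.98827 + 0.83624·0.15270·0.98657) = 41.90583°
λ₂ = λ₁ + atan2(sin θ sin δ cos φ₁, cos δ − sin φ₁ sin φ₂) = 101.29683°

101.297°E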